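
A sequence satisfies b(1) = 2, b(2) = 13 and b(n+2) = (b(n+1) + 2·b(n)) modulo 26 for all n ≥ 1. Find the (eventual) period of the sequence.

Listing terms: b(1) = 2,  b(2) = 13,  b(3) = 17,  b(4) = 17,  b(5) = 25,  b(6) = 7,  b(7) = 5,  b(8) = 19,  b(9) = 3,  b(10) = 15,  b(11) = 21,  b(12) = 25,  b(13) = 15,  b(14) = 13,  b(15) = 17.
Since (b(14), b(15)) = (b(2), b(3)) = (13, 17) (two consecutive terms determine the rest), the sequence is eventually periodic: after a pre-period of length 1 it cycles with period 12.

12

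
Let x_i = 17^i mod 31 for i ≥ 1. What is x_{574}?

Listing terms: x_1 = 17; x_2 = 10; x_3 = 15; x_4 = 7; x_5 = 26; x_6 = 8; x_7 = 12; x_8 = 18; x_9 = 27; x_{10} = 25; x_{11} = 22; x_{12} = 2; x_{13} = 3; x_{14} = 20; x_{15} = 30; x_{16} = 14; x_{17} = 21; x_{18} = 16; x_{19} = 24; x_{20} = 5; x_{21} = 23; x_{22} = 19; x_{23} = 13; x_{24} = 4; x_{25} = 6; x_{26} = 9; x_{27} = 29; x_{28} = 28; x_{29} = 11; x_{30} = 1; x_{31} = 17.
The sequence repeats with period 30.
(574 - 1) mod 30 = 3, so x_{574} = x_4 = 7.

7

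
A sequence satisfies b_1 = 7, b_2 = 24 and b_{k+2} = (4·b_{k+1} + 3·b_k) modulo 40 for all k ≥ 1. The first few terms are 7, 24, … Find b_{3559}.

29

b_1 = 7, b_2 = 24, b_3 = 37, b_4 = 20, b_5 = 31, b_6 = 24, b_7 = 29, b_8 = 28, b_9 = 39, b_{10} = 0, b_{11} = 37, b_{12} = 28, b_{13} = 23, b_{14} = 16, b_{15} = 13, b_{16} = 20, b_{17} = 39, b_{18} = 16, b_{19} = 21, b_{20} = 12, b_{21} = 31, b_{22} = 0, b_{23} = 13, b_{24} = 12, b_{25} = 7, b_{26} = 24.
Since (b_{25}, b_{26}) = (b_1, b_2) = (7, 24) (two consecutive terms determine the rest), the sequence is periodic with period 24.
(3559 - 1) mod 24 = 6, so b_{3559} = b_7 = 29.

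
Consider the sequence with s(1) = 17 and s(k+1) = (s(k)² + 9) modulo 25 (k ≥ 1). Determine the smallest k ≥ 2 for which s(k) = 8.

Computing terms: s(1) = 17,  s(2) = 23,  s(3) = 13,  s(4) = 3,  s(5) = 18,  s(6) = 8,  s(7) = 23.
Since s(7) = s(2) = 23, the sequence is eventually periodic: after a pre-period of length 1 it cycles with period 5.
The value 8 first appears (with k ≥ 2) at s(6).

6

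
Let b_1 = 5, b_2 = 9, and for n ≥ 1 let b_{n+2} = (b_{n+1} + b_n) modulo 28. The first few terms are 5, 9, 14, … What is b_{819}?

Computing terms: b_1 = 5, b_2 = 9, b_3 = 14, b_4 = 23, b_5 = 9, b_6 = 4, b_7 = 13, b_8 = 17, b_9 = 2, b_{10} = 19, b_{11} = 21, b_{12} = 12, b_{13} = 5, b_{14} = 17, b_{15} = 22, b_{16} = 11, b_{17} = 5, b_{18} = 16, b_{19} = 21, b_{20} = 9, b_{21} = 2, b_{22} = 11, b_{23} = 13, b_{24} = 24, b_{25} = 9, b_{26} = 5, b_{27} = 14, b_{28} = 19, b_{29} = 5, b_{30} = 24, b_{31} = 1, b_{32} = 25, b_{33} = 26, b_{34} = 23, b_{35} = 21, b_{36} = 16, b_{37} = 9, b_{38} = 25, b_{39} = 6, b_{40} = 3, b_{41} = 9, b_{42} = 12, b_{43} = 21, b_{44} = 5, b_{45} = 26, b_{46} = 3, b_{47} = 1, b_{48} = 4, b_{49} = 5, b_{50} = 9.
The sequence repeats with period 48.
(819 - 1) mod 48 = 2, so b_{819} = b_3 = 14.

14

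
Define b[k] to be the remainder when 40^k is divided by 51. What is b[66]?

Computing terms: b[0] = 1,  b[1] = 40,  b[2] = 19,  b[3] = 46,  b[4] = 4,  b[5] = 7,  b[6] = 25,  b[7] = 31,  b[8] = 16,  b[9] = 28,  b[10] = 49,  b[11] = 22,  b[12] = 13,  b[13] = 10,  b[14] = 43,  b[15] = 37,  b[16] = 1.
Since b[16] = b[0] = 1, the sequence is periodic with period 16.
(66 - 0) mod 16 = 2, so b[66] = b[2] = 19.

19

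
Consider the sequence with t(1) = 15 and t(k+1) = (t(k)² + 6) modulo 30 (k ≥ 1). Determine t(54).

We have t(1) = 15; t(2) = 21; t(3) = 27; t(4) = 15.
The sequence repeats with period 3.
(54 - 1) mod 3 = 2, so t(54) = t(3) = 27.

27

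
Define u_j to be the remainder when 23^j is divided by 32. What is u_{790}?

17

u_0 = 1; u_1 = 23; u_2 = 17; u_3 = 7; u_4 = 1.
The sequence repeats with period 4.
(790 - 0) mod 4 = 2, so u_{790} = u_2 = 17.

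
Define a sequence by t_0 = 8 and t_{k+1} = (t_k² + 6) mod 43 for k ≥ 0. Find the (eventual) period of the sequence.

We have t_0 = 8, t_1 = 27, t_2 = 4, t_3 = 22, t_4 = 17, t_5 = 37, t_6 = 42, t_7 = 7, t_8 = 12, t_9 = 21, t_{10} = 17.
Since t_{10} = t_4 = 17, the sequence is eventually periodic: after a pre-period of length 4 it cycles with period 6.

6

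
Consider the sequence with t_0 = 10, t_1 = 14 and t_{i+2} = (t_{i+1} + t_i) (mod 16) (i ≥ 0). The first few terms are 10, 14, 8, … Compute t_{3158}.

8

Listing terms: t_0 = 10; t_1 = 14; t_2 = 8; t_3 = 6; t_4 = 14; t_5 = 4; t_6 = 2; t_7 = 6; t_8 = 8; t_9 = 14; t_{10} = 6; t_{11} = 4; t_{12} = 10; t_{13} = 14.
Since (t_{12}, t_{13}) = (t_0, t_1) = (10, 14) (two consecutive terms determine the rest), the sequence is periodic with period 12.
(3158 - 0) mod 12 = 2, so t_{3158} = t_2 = 8.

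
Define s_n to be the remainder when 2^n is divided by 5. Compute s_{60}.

Computing terms: s_1 = 2; s_2 = 4; s_3 = 3; s_4 = 1; s_5 = 2.
Since s_5 = s_1 = 2, the sequence is periodic with period 4.
(60 - 1) mod 4 = 3, so s_{60} = s_4 = 1.

1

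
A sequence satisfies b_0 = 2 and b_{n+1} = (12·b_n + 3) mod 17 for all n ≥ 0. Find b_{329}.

b_0 = 2; b_1 = 10; b_2 = 4; b_3 = 0; b_4 = 3; b_5 = 5; b_6 = 12; b_7 = 11; b_8 = 16; b_9 = 8; b_{10} = 14; b_{11} = 1; b_{12} = 15; b_{13} = 13; b_{14} = 6; b_{15} = 7; b_{16} = 2.
The sequence repeats with period 16.
(329 - 0) mod 16 = 9, so b_{329} = b_9 = 8.

8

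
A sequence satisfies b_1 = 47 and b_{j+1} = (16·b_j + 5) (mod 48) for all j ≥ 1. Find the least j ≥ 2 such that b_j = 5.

Listing terms: b_1 = 47,  b_2 = 37,  b_3 = 21,  b_4 = 5,  b_5 = 37.
Since b_5 = b_2 = 37, the sequence is eventually periodic: after a pre-period of length 1 it cycles with period 3.
The value 5 first appears (with j ≥ 2) at b_4.

4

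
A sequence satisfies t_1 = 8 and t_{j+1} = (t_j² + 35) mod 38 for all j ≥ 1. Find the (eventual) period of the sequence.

6

We have t_1 = 8,  t_2 = 23,  t_3 = 32,  t_4 = 33,  t_5 = 22,  t_6 = 25,  t_7 = 14,  t_8 = 3,  t_9 = 6,  t_{10} = 33.
Since t_{10} = t_4 = 33, the sequence is eventually periodic: after a pre-period of length 3 it cycles with period 6.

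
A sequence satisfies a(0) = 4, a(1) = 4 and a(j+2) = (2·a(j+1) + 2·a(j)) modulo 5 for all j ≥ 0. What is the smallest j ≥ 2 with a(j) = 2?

We have a(0) = 4,  a(1) = 4,  a(2) = 1,  a(3) = 0,  a(4) = 2,  a(5) = 4,  a(6) = 2,  a(7) = 2,  a(8) = 3,  a(9) = 0,  a(10) = 1,  a(11) = 2,  a(12) = 1,  a(13) = 1,  a(14) = 4,  a(15) = 0,  a(16) = 3,  a(17) = 1,  a(18) = 3,  a(19) = 3,  a(20) = 2,  a(21) = 0,  a(22) = 4,  a(23) = 3,  a(24) = 4,  a(25) = 4.
The sequence repeats with period 24.
The value 2 first appears (with j ≥ 2) at a(4).

4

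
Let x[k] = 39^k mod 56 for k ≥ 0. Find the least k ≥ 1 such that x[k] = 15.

x[0] = 1, x[1] = 39, x[2] = 9, x[3] = 15, x[4] = 25, x[5] = 23, x[6] = 1.
Since x[6] = x[0] = 1, the sequence is periodic with period 6.
The value 15 first appears (with k ≥ 1) at x[3].

3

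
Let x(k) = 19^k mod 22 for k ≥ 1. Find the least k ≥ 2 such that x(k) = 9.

2

x(1) = 19, x(2) = 9, x(3) = 17, x(4) = 15, x(5) = 21, x(6) = 3, x(7) = 13, x(8) = 5, x(9) = 7, x(10) = 1, x(11) = 19.
The sequence repeats with period 10.
The value 9 first appears (with k ≥ 2) at x(2).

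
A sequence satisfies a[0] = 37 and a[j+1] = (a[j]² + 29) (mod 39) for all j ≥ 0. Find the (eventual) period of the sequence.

We have a[0] = 37,  a[1] = 33,  a[2] = 26,  a[3] = 3,  a[4] = 38,  a[5] = 30,  a[6] = 32,  a[7] = 0,  a[8] = 29,  a[9] = 12,  a[10] = 17,  a[11] = 6,  a[12] = 26.
Since a[12] = a[2] = 26, the sequence is eventually periodic: after a pre-period of length 2 it cycles with period 10.

10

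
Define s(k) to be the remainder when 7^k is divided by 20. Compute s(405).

7

Listing terms: s(1) = 7, s(2) = 9, s(3) = 3, s(4) = 1, s(5) = 7.
The sequence repeats with period 4.
So s(405) = s(1 + ((405-1) mod 4)) = s(1) = 7.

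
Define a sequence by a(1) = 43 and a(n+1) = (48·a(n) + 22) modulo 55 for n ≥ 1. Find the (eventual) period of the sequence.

20

Listing terms: a(1) = 43,  a(2) = 51,  a(3) = 50,  a(4) = 2,  a(5) = 8,  a(6) = 21,  a(7) = 40,  a(8) = 17,  a(9) = 13,  a(10) = 41,  a(11) = 10,  a(12) = 7,  a(13) = 28,  a(14) = 46,  a(15) = 30,  a(16) = 32,  a(17) = 18,  a(18) = 6,  a(19) = 35,  a(20) = 52,  a(21) = 43.
The sequence repeats with period 20.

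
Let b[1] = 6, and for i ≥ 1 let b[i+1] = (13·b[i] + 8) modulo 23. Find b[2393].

b[1] = 6,  b[2] = 17,  b[3] = 22,  b[4] = 18,  b[5] = 12,  b[6] = 3,  b[7] = 1,  b[8] = 21,  b[9] = 5,  b[10] = 4,  b[11] = 14,  b[12] = 6.
Since b[12] = b[1] = 6, the sequence is periodic with period 11.
(2393 - 1) mod 11 = 5, so b[2393] = b[6] = 3.

3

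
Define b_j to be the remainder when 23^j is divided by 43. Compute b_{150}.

We have b_0 = 1,  b_1 = 23,  b_2 = 13,  b_3 = 41,  b_4 = 40,  b_5 = 17,  b_6 = 4,  b_7 = 6,  b_8 = 9,  b_9 = 35,  b_{10} = 31,  b_{11} = 25,  b_{12} = 16,  b_{13} = 24,  b_{14} = 36,  b_{15} = 11,  b_{16} = 38,  b_{17} = 14,  b_{18} = 21,  b_{19} = 10,  b_{20} = 15,  b_{21} = 1.
The sequence repeats with period 21.
(150 - 0) mod 21 = 3, so b_{150} = b_3 = 41.

41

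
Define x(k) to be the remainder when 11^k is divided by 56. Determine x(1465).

11

We have x(1) = 11,  x(2) = 9,  x(3) = 43,  x(4) = 25,  x(5) = 51,  x(6) = 1,  x(7) = 11.
Since x(7) = x(1) = 11, the sequence is periodic with period 6.
(1465 - 1) mod 6 = 0, so x(1465) = x(1) = 11.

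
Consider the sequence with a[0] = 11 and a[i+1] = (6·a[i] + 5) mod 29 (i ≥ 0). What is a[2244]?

7

Computing terms: a[0] = 11,  a[1] = 13,  a[2] = 25,  a[3] = 10,  a[4] = 7,  a[5] = 18,  a[6] = 26,  a[7] = 16,  a[8] = 14,  a[9] = 2,  a[10] = 17,  a[11] = 20,  a[12] = 9,  a[13] = 1,  a[14] = 11.
Since a[14] = a[0] = 11, the sequence is periodic with period 14.
(2244 - 0) mod 14 = 4, so a[2244] = a[4] = 7.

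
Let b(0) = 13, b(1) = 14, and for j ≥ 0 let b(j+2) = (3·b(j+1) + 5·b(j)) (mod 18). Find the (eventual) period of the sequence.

Listing terms: b(0) = 13; b(1) = 14; b(2) = 17; b(3) = 13; b(4) = 16; b(5) = 5; b(6) = 5; b(7) = 4; b(8) = 1; b(9) = 5; b(10) = 2; b(11) = 13; b(12) = 13; b(13) = 14.
Since (b(12), b(13)) = (b(0), b(1)) = (13, 14) (two consecutive terms determine the rest), the sequence is periodic with period 12.

12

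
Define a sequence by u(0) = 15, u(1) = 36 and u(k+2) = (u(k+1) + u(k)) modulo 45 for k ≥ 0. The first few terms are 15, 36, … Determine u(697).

27

Computing terms: u(0) = 15; u(1) = 36; u(2) = 6; u(3) = 42; u(4) = 3; u(5) = 0; u(6) = 3; u(7) = 3; u(8) = 6; u(9) = 9; u(10) = 15; u(11) = 24; u(12) = 39; u(13) = 18; u(14) = 12; u(15) = 30; u(16) = 42; u(17) = 27; u(18) = 24; u(19) = 6; u(20) = 30; u(21) = 36; u(22) = 21; u(23) = 12; u(24) = 33; u(25) = 0; u(26) = 33; u(27) = 33; u(28) = 21; u(29) = 9; u(30) = 30; u(31) = 39; u(32) = 24; u(33) = 18; u(34) = 42; u(35) = 15; u(36) = 12; u(37) = 27; u(38) = 39; u(39) = 21; u(40) = 15; u(41) = 36.
Since (u(40), u(41)) = (u(0), u(1)) = (15, 36) (two consecutive terms determine the rest), the sequence is periodic with period 40.
(697 - 0) mod 40 = 17, so u(697) = u(17) = 27.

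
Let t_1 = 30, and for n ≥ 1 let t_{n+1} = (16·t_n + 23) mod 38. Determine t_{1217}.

9

t_1 = 30,  t_2 = 9,  t_3 = 15,  t_4 = 35,  t_5 = 13,  t_6 = 3,  t_7 = 33,  t_8 = 19,  t_9 = 23,  t_{10} = 11,  t_{11} = 9.
Since t_{11} = t_2 = 9, the sequence is eventually periodic: after a pre-period of length 1 it cycles with period 9.
For n ≥ 2, t_n depends only on (n - 2) mod 9. (1217 - 2) mod 9 = 0, so t_{1217} = t_2 = 9.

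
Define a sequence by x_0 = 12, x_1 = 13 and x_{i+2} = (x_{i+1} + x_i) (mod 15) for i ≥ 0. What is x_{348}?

9

We have x_0 = 12, x_1 = 13, x_2 = 10, x_3 = 8, x_4 = 3, x_5 = 11, x_6 = 14, x_7 = 10, x_8 = 9, x_9 = 4, x_{10} = 13, x_{11} = 2, x_{12} = 0, x_{13} = 2, x_{14} = 2, x_{15} = 4, x_{16} = 6, x_{17} = 10, x_{18} = 1, x_{19} = 11, x_{20} = 12, x_{21} = 8, x_{22} = 5, x_{23} = 13, x_{24} = 3, x_{25} = 1, x_{26} = 4, x_{27} = 5, x_{28} = 9, x_{29} = 14, x_{30} = 8, x_{31} = 7, x_{32} = 0, x_{33} = 7, x_{34} = 7, x_{35} = 14, x_{36} = 6, x_{37} = 5, x_{38} = 11, x_{39} = 1, x_{40} = 12, x_{41} = 13.
The sequence repeats with period 40.
(348 - 0) mod 40 = 28, so x_{348} = x_{28} = 9.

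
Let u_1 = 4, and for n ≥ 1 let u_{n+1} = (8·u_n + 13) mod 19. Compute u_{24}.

u_1 = 4, u_2 = 7, u_3 = 12, u_4 = 14, u_5 = 11, u_6 = 6, u_7 = 4.
Since u_7 = u_1 = 4, the sequence is periodic with period 6.
So u_{24} = u_{1 + ((24-1) mod 6)} = u_6 = 6.

6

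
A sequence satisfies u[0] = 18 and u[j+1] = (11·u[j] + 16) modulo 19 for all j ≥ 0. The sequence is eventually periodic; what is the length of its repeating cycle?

3

We have u[0] = 18; u[1] = 5; u[2] = 14; u[3] = 18.
Since u[3] = u[0] = 18, the sequence is periodic with period 3.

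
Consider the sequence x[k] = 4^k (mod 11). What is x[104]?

3

We have x[0] = 1; x[1] = 4; x[2] = 5; x[3] = 9; x[4] = 3; x[5] = 1.
Since x[5] = x[0] = 1, the sequence is periodic with period 5.
So x[104] = x[0 + ((104-0) mod 5)] = x[4] = 3.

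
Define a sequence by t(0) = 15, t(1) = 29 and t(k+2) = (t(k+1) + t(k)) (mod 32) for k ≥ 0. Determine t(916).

21

We have t(0) = 15,  t(1) = 29,  t(2) = 12,  t(3) = 9,  t(4) = 21,  t(5) = 30,  t(6) = 19,  t(7) = 17,  t(8) = 4,  t(9) = 21,  t(10) = 25,  t(11) = 14,  t(12) = 7,  t(13) = 21,  t(14) = 28,  t(15) = 17,  t(16) = 13,  t(17) = 30,  t(18) = 11,  t(19) = 9,  t(20) = 20,  t(21) = 29,  t(22) = 17,  t(23) = 14,  t(24) = 31,  t(25) = 13,  t(26) = 12,  t(27) = 25,  t(28) = 5,  t(29) = 30,  t(30) = 3,  t(31) = 1,  t(32) = 4,  t(33) = 5,  t(34) = 9,  t(35) = 14,  t(36) = 23,  t(37) = 5,  t(38) = 28,  t(39) = 1,  t(40) = 29,  t(41) = 30,  t(42) = 27,  t(43) = 25,  t(44) = 20,  t(45) = 13,  t(46) = 1,  t(47) = 14,  t(48) = 15,  t(49) = 29.
Since (t(48), t(49)) = (t(0), t(1)) = (15, 29) (two consecutive terms determine the rest), the sequence is periodic with period 48.
(916 - 0) mod 48 = 4, so t(916) = t(4) = 21.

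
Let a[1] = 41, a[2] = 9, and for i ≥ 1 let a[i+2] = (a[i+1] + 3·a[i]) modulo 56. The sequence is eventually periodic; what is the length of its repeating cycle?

24

We have a[1] = 41,  a[2] = 9,  a[3] = 20,  a[4] = 47,  a[5] = 51,  a[6] = 24,  a[7] = 9,  a[8] = 25,  a[9] = 52,  a[10] = 15,  a[11] = 3,  a[12] = 48,  a[13] = 1,  a[14] = 33,  a[15] = 36,  a[16] = 23,  a[17] = 19,  a[18] = 32,  a[19] = 33,  a[20] = 17,  a[21] = 4,  a[22] = 55,  a[23] = 11,  a[24] = 8,  a[25] = 41,  a[26] = 9.
The sequence repeats with period 24.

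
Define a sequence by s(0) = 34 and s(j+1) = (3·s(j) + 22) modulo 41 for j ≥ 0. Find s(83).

15

Listing terms: s(0) = 34; s(1) = 1; s(2) = 25; s(3) = 15; s(4) = 26; s(5) = 18; s(6) = 35; s(7) = 4; s(8) = 34.
The sequence repeats with period 8.
(83 - 0) mod 8 = 3, so s(83) = s(3) = 15.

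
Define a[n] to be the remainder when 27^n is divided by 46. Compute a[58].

Computing terms: a[1] = 27, a[2] = 39, a[3] = 41, a[4] = 3, a[5] = 35, a[6] = 25, a[7] = 31, a[8] = 9, a[9] = 13, a[10] = 29, a[11] = 1, a[12] = 27.
The sequence repeats with period 11.
(58 - 1) mod 11 = 2, so a[58] = a[3] = 41.

41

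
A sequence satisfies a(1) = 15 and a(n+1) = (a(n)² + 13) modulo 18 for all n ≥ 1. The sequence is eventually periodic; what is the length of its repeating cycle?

Computing terms: a(1) = 15, a(2) = 4, a(3) = 11, a(4) = 8, a(5) = 5, a(6) = 2, a(7) = 17, a(8) = 14, a(9) = 11.
Since a(9) = a(3) = 11, the sequence is eventually periodic: after a pre-period of length 2 it cycles with period 6.

6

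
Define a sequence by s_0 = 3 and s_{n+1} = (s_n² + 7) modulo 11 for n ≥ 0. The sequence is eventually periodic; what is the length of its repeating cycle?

We have s_0 = 3, s_1 = 5, s_2 = 10, s_3 = 8, s_4 = 5.
Since s_4 = s_1 = 5, the sequence is eventually periodic: after a pre-period of length 1 it cycles with period 3.

3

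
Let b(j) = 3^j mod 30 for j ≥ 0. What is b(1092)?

We have b(0) = 1; b(1) = 3; b(2) = 9; b(3) = 27; b(4) = 21; b(5) = 3.
Since b(5) = b(1) = 3, the sequence is eventually periodic: after a pre-period of length 1 it cycles with period 4.
For j ≥ 1, b(j) depends only on (j - 1) mod 4. (1092 - 1) mod 4 = 3, so b(1092) = b(4) = 21.

21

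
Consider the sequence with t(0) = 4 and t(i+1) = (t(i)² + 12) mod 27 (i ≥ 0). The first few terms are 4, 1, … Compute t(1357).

1

Computing terms: t(0) = 4, t(1) = 1, t(2) = 13, t(3) = 19, t(4) = 22, t(5) = 10, t(6) = 4.
Since t(6) = t(0) = 4, the sequence is periodic with period 6.
So t(1357) = t(0 + ((1357-0) mod 6)) = t(1) = 1.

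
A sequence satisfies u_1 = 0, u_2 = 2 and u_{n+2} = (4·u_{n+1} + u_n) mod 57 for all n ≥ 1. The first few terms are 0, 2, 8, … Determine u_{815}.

Listing terms: u_1 = 0, u_2 = 2, u_3 = 8, u_4 = 34, u_5 = 30, u_6 = 40, u_7 = 19, u_8 = 2, u_9 = 27, u_{10} = 53, u_{11} = 11, u_{12} = 40, u_{13} = 0, u_{14} = 40, u_{15} = 46, u_{16} = 53, u_{17} = 30, u_{18} = 2, u_{19} = 38, u_{20} = 40, u_{21} = 27, u_{22} = 34, u_{23} = 49, u_{24} = 2, u_{25} = 0, u_{26} = 2.
Since (u_{25}, u_{26}) = (u_1, u_2) = (0, 2) (two consecutive terms determine the rest), the sequence is periodic with period 24.
So u_{815} = u_{1 + ((815-1) mod 24)} = u_{23} = 49.

49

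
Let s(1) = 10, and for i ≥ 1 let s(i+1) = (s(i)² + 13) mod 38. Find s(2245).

32

Computing terms: s(1) = 10, s(2) = 37, s(3) = 14, s(4) = 19, s(5) = 32, s(6) = 11, s(7) = 20, s(8) = 33, s(9) = 0, s(10) = 13, s(11) = 30, s(12) = 1, s(13) = 14.
Since s(13) = s(3) = 14, the sequence is eventually periodic: after a pre-period of length 2 it cycles with period 10.
For i ≥ 3, s(i) depends only on (i - 3) mod 10. (2245 - 3) mod 10 = 2, so s(2245) = s(5) = 32.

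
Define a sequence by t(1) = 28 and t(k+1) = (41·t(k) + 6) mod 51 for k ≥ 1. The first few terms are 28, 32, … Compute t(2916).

We have t(1) = 28,  t(2) = 32,  t(3) = 43,  t(4) = 35,  t(5) = 13,  t(6) = 29,  t(7) = 22,  t(8) = 41,  t(9) = 4,  t(10) = 17,  t(11) = 40,  t(12) = 14,  t(13) = 19,  t(14) = 20,  t(15) = 10,  t(16) = 8,  t(17) = 28.
Since t(17) = t(1) = 28, the sequence is periodic with period 16.
(2916 - 1) mod 16 = 3, so t(2916) = t(4) = 35.

35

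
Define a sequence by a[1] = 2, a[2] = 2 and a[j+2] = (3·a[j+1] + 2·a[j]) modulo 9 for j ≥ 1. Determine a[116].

Listing terms: a[1] = 2, a[2] = 2, a[3] = 1, a[4] = 7, a[5] = 5, a[6] = 2, a[7] = 7, a[8] = 7, a[9] = 8, a[10] = 2, a[11] = 4, a[12] = 7, a[13] = 2, a[14] = 2.
The sequence repeats with period 12.
(116 - 1) mod 12 = 7, so a[116] = a[8] = 7.

7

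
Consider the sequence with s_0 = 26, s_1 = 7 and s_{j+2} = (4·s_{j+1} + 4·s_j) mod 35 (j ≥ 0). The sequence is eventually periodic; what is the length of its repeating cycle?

s_0 = 26; s_1 = 7; s_2 = 27; s_3 = 31; s_4 = 22; s_5 = 2; s_6 = 26; s_7 = 7.
Since (s_6, s_7) = (s_0, s_1) = (26, 7) (two consecutive terms determine the rest), the sequence is periodic with period 6.

6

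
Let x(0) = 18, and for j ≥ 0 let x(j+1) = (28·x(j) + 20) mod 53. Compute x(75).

40

x(0) = 18, x(1) = 47, x(2) = 11, x(3) = 10, x(4) = 35, x(5) = 46, x(6) = 36, x(7) = 21, x(8) = 25, x(9) = 31, x(10) = 40, x(11) = 27, x(12) = 34, x(13) = 18.
Since x(13) = x(0) = 18, the sequence is periodic with period 13.
So x(75) = x(0 + ((75-0) mod 13)) = x(10) = 40.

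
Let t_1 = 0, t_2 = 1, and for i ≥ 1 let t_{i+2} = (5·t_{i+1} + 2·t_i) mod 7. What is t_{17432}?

6

Listing terms: t_1 = 0,  t_2 = 1,  t_3 = 5,  t_4 = 6,  t_5 = 5,  t_6 = 2,  t_7 = 6,  t_8 = 6,  t_9 = 0,  t_{10} = 5,  t_{11} = 4,  t_{12} = 2,  t_{13} = 4,  t_{14} = 3,  t_{15} = 2,  t_{16} = 2,  t_{17} = 0,  t_{18} = 4,  t_{19} = 6,  t_{20} = 3,  t_{21} = 6,  t_{22} = 1,  t_{23} = 3,  t_{24} = 3,  t_{25} = 0,  t_{26} = 6,  t_{27} = 2,  t_{28} = 1,  t_{29} = 2,  t_{30} = 5,  t_{31} = 1,  t_{32} = 1,  t_{33} = 0,  t_{34} = 2,  t_{35} = 3,  t_{36} = 5,  t_{37} = 3,  t_{38} = 4,  t_{39} = 5,  t_{40} = 5,  t_{41} = 0,  t_{42} = 3,  t_{43} = 1,  t_{44} = 4,  t_{45} = 1,  t_{46} = 6,  t_{47} = 4,  t_{48} = 4,  t_{49} = 0,  t_{50} = 1.
Since (t_{49}, t_{50}) = (t_1, t_2) = (0, 1) (two consecutive terms determine the rest), the sequence is periodic with period 48.
(17432 - 1) mod 48 = 7, so t_{17432} = t_8 = 6.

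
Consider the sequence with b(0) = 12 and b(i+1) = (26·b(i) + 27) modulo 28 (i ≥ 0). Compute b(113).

Computing terms: b(0) = 12; b(1) = 3; b(2) = 21; b(3) = 13; b(4) = 1; b(5) = 25; b(6) = 5; b(7) = 17; b(8) = 21.
Since b(8) = b(2) = 21, the sequence is eventually periodic: after a pre-period of length 2 it cycles with period 6.
For i ≥ 2, b(i) depends only on (i - 2) mod 6. (113 - 2) mod 6 = 3, so b(113) = b(5) = 25.

25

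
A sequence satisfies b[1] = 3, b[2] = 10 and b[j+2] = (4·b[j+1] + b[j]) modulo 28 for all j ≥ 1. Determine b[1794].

10

b[1] = 3, b[2] = 10, b[3] = 15, b[4] = 14, b[5] = 15, b[6] = 18, b[7] = 3, b[8] = 2, b[9] = 11, b[10] = 18, b[11] = 27, b[12] = 14, b[13] = 27, b[14] = 10, b[15] = 11, b[16] = 26, b[17] = 3, b[18] = 10.
Since (b[17], b[18]) = (b[1], b[2]) = (3, 10) (two consecutive terms determine the rest), the sequence is periodic with period 16.
So b[1794] = b[1 + ((1794-1) mod 16)] = b[2] = 10.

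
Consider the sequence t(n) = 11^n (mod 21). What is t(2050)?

We have t(1) = 11,  t(2) = 16,  t(3) = 8,  t(4) = 4,  t(5) = 2,  t(6) = 1,  t(7) = 11.
Since t(7) = t(1) = 11, the sequence is periodic with period 6.
(2050 - 1) mod 6 = 3, so t(2050) = t(4) = 4.

4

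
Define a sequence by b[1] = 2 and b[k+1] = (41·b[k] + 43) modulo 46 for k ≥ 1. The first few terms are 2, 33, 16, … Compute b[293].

Computing terms: b[1] = 2, b[2] = 33, b[3] = 16, b[4] = 9, b[5] = 44, b[6] = 7, b[7] = 8, b[8] = 3, b[9] = 28, b[10] = 41, b[11] = 22, b[12] = 25, b[13] = 10, b[14] = 39, b[15] = 32, b[16] = 21, b[17] = 30, b[18] = 31, b[19] = 26, b[20] = 5, b[21] = 18, b[22] = 45, b[23] = 2.
Since b[23] = b[1] = 2, the sequence is periodic with period 22.
(293 - 1) mod 22 = 6, so b[293] = b[7] = 8.

8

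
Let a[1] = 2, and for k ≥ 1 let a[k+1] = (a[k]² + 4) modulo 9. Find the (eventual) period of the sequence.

3

Listing terms: a[1] = 2, a[2] = 8, a[3] = 5, a[4] = 2.
The sequence repeats with period 3.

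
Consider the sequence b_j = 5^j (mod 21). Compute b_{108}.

We have b_1 = 5, b_2 = 4, b_3 = 20, b_4 = 16, b_5 = 17, b_6 = 1, b_7 = 5.
Since b_7 = b_1 = 5, the sequence is periodic with period 6.
So b_{108} = b_{1 + ((108-1) mod 6)} = b_6 = 1.

1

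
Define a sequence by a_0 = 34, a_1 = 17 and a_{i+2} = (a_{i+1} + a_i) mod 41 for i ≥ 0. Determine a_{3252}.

21

Computing terms: a_0 = 34; a_1 = 17; a_2 = 10; a_3 = 27; a_4 = 37; a_5 = 23; a_6 = 19; a_7 = 1; a_8 = 20; a_9 = 21; a_{10} = 0; a_{11} = 21; a_{12} = 21; a_{13} = 1; a_{14} = 22; a_{15} = 23; a_{16} = 4; a_{17} = 27; a_{18} = 31; a_{19} = 17; a_{20} = 7; a_{21} = 24; a_{22} = 31; a_{23} = 14; a_{24} = 4; a_{25} = 18; a_{26} = 22; a_{27} = 40; a_{28} = 21; a_{29} = 20; a_{30} = 0; a_{31} = 20; a_{32} = 20; a_{33} = 40; a_{34} = 19; a_{35} = 18; a_{36} = 37; a_{37} = 14; a_{38} = 10; a_{39} = 24; a_{40} = 34; a_{41} = 17.
The sequence repeats with period 40.
(3252 - 0) mod 40 = 12, so a_{3252} = a_{12} = 21.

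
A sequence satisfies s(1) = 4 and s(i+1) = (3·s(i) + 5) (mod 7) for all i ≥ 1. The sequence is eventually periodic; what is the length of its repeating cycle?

s(1) = 4, s(2) = 3, s(3) = 0, s(4) = 5, s(5) = 6, s(6) = 2, s(7) = 4.
The sequence repeats with period 6.

6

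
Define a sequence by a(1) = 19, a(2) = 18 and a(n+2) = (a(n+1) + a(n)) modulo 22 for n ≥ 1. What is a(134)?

0

a(1) = 19,  a(2) = 18,  a(3) = 15,  a(4) = 11,  a(5) = 4,  a(6) = 15,  a(7) = 19,  a(8) = 12,  a(9) = 9,  a(10) = 21,  a(11) = 8,  a(12) = 7,  a(13) = 15,  a(14) = 0,  a(15) = 15,  a(16) = 15,  a(17) = 8,  a(18) = 1,  a(19) = 9,  a(20) = 10,  a(21) = 19,  a(22) = 7,  a(23) = 4,  a(24) = 11,  a(25) = 15,  a(26) = 4,  a(27) = 19,  a(28) = 1,  a(29) = 20,  a(30) = 21,  a(31) = 19,  a(32) = 18.
Since (a(31), a(32)) = (a(1), a(2)) = (19, 18) (two consecutive terms determine the rest), the sequence is periodic with period 30.
(134 - 1) mod 30 = 13, so a(134) = a(14) = 0.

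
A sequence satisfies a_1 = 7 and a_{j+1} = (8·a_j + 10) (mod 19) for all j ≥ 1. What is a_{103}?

Listing terms: a_1 = 7; a_2 = 9; a_3 = 6; a_4 = 1; a_5 = 18; a_6 = 2; a_7 = 7.
The sequence repeats with period 6.
(103 - 1) mod 6 = 0, so a_{103} = a_1 = 7.

7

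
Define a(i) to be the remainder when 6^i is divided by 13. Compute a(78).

Listing terms: a(1) = 6; a(2) = 10; a(3) = 8; a(4) = 9; a(5) = 2; a(6) = 12; a(7) = 7; a(8) = 3; a(9) = 5; a(10) = 4; a(11) = 11; a(12) = 1; a(13) = 6.
Since a(13) = a(1) = 6, the sequence is periodic with period 12.
So a(78) = a(1 + ((78-1) mod 12)) = a(6) = 12.

12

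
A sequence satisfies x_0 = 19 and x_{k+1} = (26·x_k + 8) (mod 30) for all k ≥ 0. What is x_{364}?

Computing terms: x_0 = 19,  x_1 = 22,  x_2 = 10,  x_3 = 28,  x_4 = 16,  x_5 = 4,  x_6 = 22.
Since x_6 = x_1 = 22, the sequence is eventually periodic: after a pre-period of length 1 it cycles with period 5.
For k ≥ 1, x_k depends only on (k - 1) mod 5. (364 - 1) mod 5 = 3, so x_{364} = x_4 = 16.

16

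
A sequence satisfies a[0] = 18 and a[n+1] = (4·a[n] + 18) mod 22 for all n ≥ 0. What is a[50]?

a[0] = 18; a[1] = 2; a[2] = 4; a[3] = 12; a[4] = 0; a[5] = 18.
Since a[5] = a[0] = 18, the sequence is periodic with period 5.
So a[50] = a[0 + ((50-0) mod 5)] = a[0] = 18.

18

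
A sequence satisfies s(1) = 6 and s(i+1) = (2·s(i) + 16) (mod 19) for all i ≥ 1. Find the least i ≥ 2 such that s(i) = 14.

s(1) = 6; s(2) = 9; s(3) = 15; s(4) = 8; s(5) = 13; s(6) = 4; s(7) = 5; s(8) = 7; s(9) = 11; s(10) = 0; s(11) = 16; s(12) = 10; s(13) = 17; s(14) = 12; s(15) = 2; s(16) = 1; s(17) = 18; s(18) = 14; s(19) = 6.
Since s(19) = s(1) = 6, the sequence is periodic with period 18.
The value 14 first appears (with i ≥ 2) at s(18).

18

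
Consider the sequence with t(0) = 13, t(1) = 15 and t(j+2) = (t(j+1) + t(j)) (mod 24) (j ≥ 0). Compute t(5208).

We have t(0) = 13, t(1) = 15, t(2) = 4, t(3) = 19, t(4) = 23, t(5) = 18, t(6) = 17, t(7) = 11, t(8) = 4, t(9) = 15, t(10) = 19, t(11) = 10, t(12) = 5, t(13) = 15, t(14) = 20, t(15) = 11, t(16) = 7, t(17) = 18, t(18) = 1, t(19) = 19, t(20) = 20, t(21) = 15, t(22) = 11, t(23) = 2, t(24) = 13, t(25) = 15.
Since (t(24), t(25)) = (t(0), t(1)) = (13, 15) (two consecutive terms determine the rest), the sequence is periodic with period 24.
(5208 - 0) mod 24 = 0, so t(5208) = t(0) = 13.

13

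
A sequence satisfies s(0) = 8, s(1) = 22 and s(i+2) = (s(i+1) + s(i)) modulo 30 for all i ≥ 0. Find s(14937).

Computing terms: s(0) = 8,  s(1) = 22,  s(2) = 0,  s(3) = 22,  s(4) = 22,  s(5) = 14,  s(6) = 6,  s(7) = 20,  s(8) = 26,  s(9) = 16,  s(10) = 12,  s(11) = 28,  s(12) = 10,  s(13) = 8,  s(14) = 18,  s(15) = 26,  s(16) = 14,  s(17) = 10,  s(18) = 24,  s(19) = 4,  s(20) = 28,  s(21) = 2,  s(22) = 0,  s(23) = 2,  s(24) = 2,  s(25) = 4,  s(26) = 6,  s(27) = 10,  s(28) = 16,  s(29) = 26,  s(30) = 12,  s(31) = 8,  s(32) = 20,  s(33) = 28,  s(34) = 18,  s(35) = 16,  s(36) = 4,  s(37) = 20,  s(38) = 24,  s(39) = 14,  s(40) = 8,  s(41) = 22.
Since (s(40), s(41)) = (s(0), s(1)) = (8, 22) (two consecutive terms determine the rest), the sequence is periodic with period 40.
So s(14937) = s(0 + ((14937-0) mod 40)) = s(17) = 10.

10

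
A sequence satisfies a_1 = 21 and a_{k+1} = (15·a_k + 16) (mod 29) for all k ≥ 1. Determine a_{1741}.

Computing terms: a_1 = 21; a_2 = 12; a_3 = 22; a_4 = 27; a_5 = 15; a_6 = 9; a_7 = 6; a_8 = 19; a_9 = 11; a_{10} = 7; a_{11} = 5; a_{12} = 4; a_{13} = 18; a_{14} = 25; a_{15} = 14; a_{16} = 23; a_{17} = 13; a_{18} = 8; a_{19} = 20; a_{20} = 26; a_{21} = 0; a_{22} = 16; a_{23} = 24; a_{24} = 28; a_{25} = 1; a_{26} = 2; a_{27} = 17; a_{28} = 10; a_{29} = 21.
The sequence repeats with period 28.
So a_{1741} = a_{1 + ((1741-1) mod 28)} = a_5 = 15.

15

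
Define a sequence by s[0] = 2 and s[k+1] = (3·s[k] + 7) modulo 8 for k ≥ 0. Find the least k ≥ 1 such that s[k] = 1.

3

Computing terms: s[0] = 2; s[1] = 5; s[2] = 6; s[3] = 1; s[4] = 2.
The sequence repeats with period 4.
The value 1 first appears (with k ≥ 1) at s[3].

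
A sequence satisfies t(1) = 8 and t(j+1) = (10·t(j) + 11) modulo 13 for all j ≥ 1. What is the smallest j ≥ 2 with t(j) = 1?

Listing terms: t(1) = 8,  t(2) = 0,  t(3) = 11,  t(4) = 4,  t(5) = 12,  t(6) = 1,  t(7) = 8.
Since t(7) = t(1) = 8, the sequence is periodic with period 6.
The value 1 first appears (with j ≥ 2) at t(6).

6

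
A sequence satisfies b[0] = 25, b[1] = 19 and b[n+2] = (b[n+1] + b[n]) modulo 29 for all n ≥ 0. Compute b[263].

Computing terms: b[0] = 25, b[1] = 19, b[2] = 15, b[3] = 5, b[4] = 20, b[5] = 25, b[6] = 16, b[7] = 12, b[8] = 28, b[9] = 11, b[10] = 10, b[11] = 21, b[12] = 2, b[13] = 23, b[14] = 25, b[15] = 19.
Since (b[14], b[15]) = (b[0], b[1]) = (25, 19) (two consecutive terms determine the rest), the sequence is periodic with period 14.
So b[263] = b[0 + ((263-0) mod 14)] = b[11] = 21.

21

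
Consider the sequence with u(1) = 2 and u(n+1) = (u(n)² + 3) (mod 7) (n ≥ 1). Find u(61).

u(1) = 2; u(2) = 0; u(3) = 3; u(4) = 5; u(5) = 0.
Since u(5) = u(2) = 0, the sequence is eventually periodic: after a pre-period of length 1 it cycles with period 3.
For n ≥ 2, u(n) depends only on (n - 2) mod 3. (61 - 2) mod 3 = 2, so u(61) = u(4) = 5.

5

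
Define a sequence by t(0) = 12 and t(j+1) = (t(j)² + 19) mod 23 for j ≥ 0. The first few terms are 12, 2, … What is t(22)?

t(0) = 12, t(1) = 2, t(2) = 0, t(3) = 19, t(4) = 12.
The sequence repeats with period 4.
(22 - 0) mod 4 = 2, so t(22) = t(2) = 0.

0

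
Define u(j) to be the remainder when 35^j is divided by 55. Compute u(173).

30

Listing terms: u(1) = 35, u(2) = 15, u(3) = 30, u(4) = 5, u(5) = 10, u(6) = 20, u(7) = 40, u(8) = 25, u(9) = 50, u(10) = 45, u(11) = 35.
The sequence repeats with period 10.
(173 - 1) mod 10 = 2, so u(173) = u(3) = 30.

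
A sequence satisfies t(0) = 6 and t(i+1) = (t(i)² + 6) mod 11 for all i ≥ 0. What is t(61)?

9

Listing terms: t(0) = 6, t(1) = 9, t(2) = 10, t(3) = 7, t(4) = 0, t(5) = 6.
Since t(5) = t(0) = 6, the sequence is periodic with period 5.
So t(61) = t(0 + ((61-0) mod 5)) = t(1) = 9.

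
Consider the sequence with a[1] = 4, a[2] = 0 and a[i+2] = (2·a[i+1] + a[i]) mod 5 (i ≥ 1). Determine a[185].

Computing terms: a[1] = 4,  a[2] = 0,  a[3] = 4,  a[4] = 3,  a[5] = 0,  a[6] = 3,  a[7] = 1,  a[8] = 0,  a[9] = 1,  a[10] = 2,  a[11] = 0,  a[12] = 2,  a[13] = 4,  a[14] = 0.
The sequence repeats with period 12.
(185 - 1) mod 12 = 4, so a[185] = a[5] = 0.

0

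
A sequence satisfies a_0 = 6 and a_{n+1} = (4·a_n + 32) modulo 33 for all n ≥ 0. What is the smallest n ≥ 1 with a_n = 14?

Listing terms: a_0 = 6,  a_1 = 23,  a_2 = 25,  a_3 = 0,  a_4 = 32,  a_5 = 28,  a_6 = 12,  a_7 = 14,  a_8 = 22,  a_9 = 21,  a_{10} = 17,  a_{11} = 1,  a_{12} = 3,  a_{13} = 11,  a_{14} = 10,  a_{15} = 6.
Since a_{15} = a_0 = 6, the sequence is periodic with period 15.
The value 14 first appears (with n ≥ 1) at a_7.

7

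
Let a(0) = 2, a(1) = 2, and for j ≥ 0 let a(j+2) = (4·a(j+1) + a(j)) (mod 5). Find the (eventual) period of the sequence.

Computing terms: a(0) = 2; a(1) = 2; a(2) = 0; a(3) = 2; a(4) = 3; a(5) = 4; a(6) = 4; a(7) = 0; a(8) = 4; a(9) = 1; a(10) = 3; a(11) = 3; a(12) = 0; a(13) = 3; a(14) = 2; a(15) = 1; a(16) = 1; a(17) = 0; a(18) = 1; a(19) = 4; a(20) = 2; a(21) = 2.
The sequence repeats with period 20.

20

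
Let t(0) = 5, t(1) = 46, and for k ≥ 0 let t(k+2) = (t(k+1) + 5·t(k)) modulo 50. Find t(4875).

Computing terms: t(0) = 5,  t(1) = 46,  t(2) = 21,  t(3) = 1,  t(4) = 6,  t(5) = 11,  t(6) = 41,  t(7) = 46,  t(8) = 1,  t(9) = 31,  t(10) = 36,  t(11) = 41,  t(12) = 21,  t(13) = 26,  t(14) = 31,  t(15) = 11,  t(16) = 16,  t(17) = 21,  t(18) = 1.
Since (t(17), t(18)) = (t(2), t(3)) = (21, 1) (two consecutive terms determine the rest), the sequence is eventually periodic: after a pre-period of length 2 it cycles with period 15.
For k ≥ 2, t(k) depends only on (k - 2) mod 15. (4875 - 2) mod 15 = 13, so t(4875) = t(15) = 11.

11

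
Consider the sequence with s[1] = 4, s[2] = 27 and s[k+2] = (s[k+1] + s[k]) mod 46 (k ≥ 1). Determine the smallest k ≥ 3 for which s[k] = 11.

Computing terms: s[1] = 4, s[2] = 27, s[3] = 31, s[4] = 12, s[5] = 43, s[6] = 9, s[7] = 6, s[8] = 15, s[9] = 21, s[10] = 36, s[11] = 11, s[12] = 1, s[13] = 12, s[14] = 13, s[15] = 25, s[16] = 38, s[17] = 17, s[18] = 9, s[19] = 26, s[20] = 35, s[21] = 15, s[22] = 4, s[23] = 19, s[24] = 23, s[25] = 42, s[26] = 19, s[27] = 15, s[28] = 34, s[29] = 3, s[30] = 37, s[31] = 40, s[32] = 31, s[33] = 25, s[34] = 10, s[35] = 35, s[36] = 45, s[37] = 34, s[38] = 33, s[39] = 21, s[40] = 8, s[41] = 29, s[42] = 37, s[43] = 20, s[44] = 11, s[45] = 31, s[46] = 42, s[47] = 27, s[48] = 23, s[49] = 4, s[50] = 27.
The sequence repeats with period 48.
The value 11 first appears (with k ≥ 3) at s[11].

11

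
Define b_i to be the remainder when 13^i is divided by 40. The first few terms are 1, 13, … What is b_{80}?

Listing terms: b_0 = 1, b_1 = 13, b_2 = 9, b_3 = 37, b_4 = 1.
Since b_4 = b_0 = 1, the sequence is periodic with period 4.
So b_{80} = b_{0 + ((80-0) mod 4)} = b_0 = 1.

1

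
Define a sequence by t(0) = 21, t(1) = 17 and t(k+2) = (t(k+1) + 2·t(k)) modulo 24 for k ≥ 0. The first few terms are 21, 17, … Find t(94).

19

Computing terms: t(0) = 21,  t(1) = 17,  t(2) = 11,  t(3) = 21,  t(4) = 19,  t(5) = 13,  t(6) = 3,  t(7) = 5,  t(8) = 11,  t(9) = 21.
Since (t(8), t(9)) = (t(2), t(3)) = (11, 21) (two consecutive terms determine the rest), the sequence is eventually periodic: after a pre-period of length 2 it cycles with period 6.
For k ≥ 2, t(k) depends only on (k - 2) mod 6. (94 - 2) mod 6 = 2, so t(94) = t(4) = 19.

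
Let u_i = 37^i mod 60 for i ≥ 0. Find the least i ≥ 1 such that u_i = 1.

4

u_0 = 1; u_1 = 37; u_2 = 49; u_3 = 13; u_4 = 1.
The sequence repeats with period 4.
The value 1 next appears (with i ≥ 1) at u_4.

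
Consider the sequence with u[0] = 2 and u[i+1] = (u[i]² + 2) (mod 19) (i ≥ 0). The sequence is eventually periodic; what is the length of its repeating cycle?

We have u[0] = 2,  u[1] = 6,  u[2] = 0,  u[3] = 2.
Since u[3] = u[0] = 2, the sequence is periodic with period 3.

3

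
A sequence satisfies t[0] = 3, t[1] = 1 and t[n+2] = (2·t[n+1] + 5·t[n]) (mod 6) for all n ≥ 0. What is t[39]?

3

We have t[0] = 3, t[1] = 1, t[2] = 5, t[3] = 3, t[4] = 1.
The sequence repeats with period 3.
(39 - 0) mod 3 = 0, so t[39] = t[0] = 3.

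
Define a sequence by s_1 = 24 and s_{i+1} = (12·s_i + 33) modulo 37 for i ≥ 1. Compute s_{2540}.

25

Listing terms: s_1 = 24, s_2 = 25, s_3 = 0, s_4 = 33, s_5 = 22, s_6 = 1, s_7 = 8, s_8 = 18, s_9 = 27, s_{10} = 24.
The sequence repeats with period 9.
(2540 - 1) mod 9 = 1, so s_{2540} = s_2 = 25.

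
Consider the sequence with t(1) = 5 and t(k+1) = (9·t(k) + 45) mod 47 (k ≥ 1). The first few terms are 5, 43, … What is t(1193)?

t(1) = 5,  t(2) = 43,  t(3) = 9,  t(4) = 32,  t(5) = 4,  t(6) = 34,  t(7) = 22,  t(8) = 8,  t(9) = 23,  t(10) = 17,  t(11) = 10,  t(12) = 41,  t(13) = 38,  t(14) = 11,  t(15) = 3,  t(16) = 25,  t(17) = 35,  t(18) = 31,  t(19) = 42,  t(20) = 0,  t(21) = 45,  t(22) = 27,  t(23) = 6,  t(24) = 5.
The sequence repeats with period 23.
So t(1193) = t(1 + ((1193-1) mod 23)) = t(20) = 0.

0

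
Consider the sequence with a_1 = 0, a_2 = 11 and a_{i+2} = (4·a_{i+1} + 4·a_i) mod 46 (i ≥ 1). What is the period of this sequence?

We have a_1 = 0; a_2 = 11; a_3 = 44; a_4 = 36; a_5 = 44; a_6 = 44; a_7 = 30; a_8 = 20; a_9 = 16; a_{10} = 6; a_{11} = 42; a_{12} = 8; a_{13} = 16; a_{14} = 4; a_{15} = 34; a_{16} = 14; a_{17} = 8; a_{18} = 42; a_{19} = 16; a_{20} = 2; a_{21} = 26; a_{22} = 20; a_{23} = 0; a_{24} = 34; a_{25} = 44; a_{26} = 36.
Since (a_{25}, a_{26}) = (a_3, a_4) = (44, 36) (two consecutive terms determine the rest), the sequence is eventually periodic: after a pre-period of length 2 it cycles with period 22.

22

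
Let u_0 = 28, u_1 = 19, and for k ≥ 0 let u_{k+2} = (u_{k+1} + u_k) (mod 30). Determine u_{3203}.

21

u_0 = 28,  u_1 = 19,  u_2 = 17,  u_3 = 6,  u_4 = 23,  u_5 = 29,  u_6 = 22,  u_7 = 21,  u_8 = 13,  u_9 = 4,  u_{10} = 17,  u_{11} = 21,  u_{12} = 8,  u_{13} = 29,  u_{14} = 7,  u_{15} = 6,  u_{16} = 13,  u_{17} = 19,  u_{18} = 2,  u_{19} = 21,  u_{20} = 23,  u_{21} = 14,  u_{22} = 7,  u_{23} = 21,  u_{24} = 28,  u_{25} = 19.
The sequence repeats with period 24.
So u_{3203} = u_{0 + ((3203-0) mod 24)} = u_{11} = 21.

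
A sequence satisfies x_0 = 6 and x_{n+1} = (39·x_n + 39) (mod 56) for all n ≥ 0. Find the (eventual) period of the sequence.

6

Listing terms: x_0 = 6, x_1 = 49, x_2 = 46, x_3 = 41, x_4 = 14, x_5 = 25, x_6 = 6.
Since x_6 = x_0 = 6, the sequence is periodic with period 6.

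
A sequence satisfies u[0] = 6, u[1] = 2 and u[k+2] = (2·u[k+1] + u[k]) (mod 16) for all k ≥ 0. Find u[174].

Computing terms: u[0] = 6, u[1] = 2, u[2] = 10, u[3] = 6, u[4] = 6, u[5] = 2.
The sequence repeats with period 4.
So u[174] = u[0 + ((174-0) mod 4)] = u[2] = 10.

10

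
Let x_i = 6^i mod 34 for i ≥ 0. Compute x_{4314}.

We have x_0 = 1,  x_1 = 6,  x_2 = 2,  x_3 = 12,  x_4 = 4,  x_5 = 24,  x_6 = 8,  x_7 = 14,  x_8 = 16,  x_9 = 28,  x_{10} = 32,  x_{11} = 22,  x_{12} = 30,  x_{13} = 10,  x_{14} = 26,  x_{15} = 20,  x_{16} = 18,  x_{17} = 6.
Since x_{17} = x_1 = 6, the sequence is eventually periodic: after a pre-period of length 1 it cycles with period 16.
For i ≥ 1, x_i depends only on (i - 1) mod 16. (4314 - 1) mod 16 = 9, so x_{4314} = x_{10} = 32.

32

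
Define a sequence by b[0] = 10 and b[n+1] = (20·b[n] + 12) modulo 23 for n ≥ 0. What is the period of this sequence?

22

Listing terms: b[0] = 10; b[1] = 5; b[2] = 20; b[3] = 21; b[4] = 18; b[5] = 4; b[6] = 0; b[7] = 12; b[8] = 22; b[9] = 15; b[10] = 13; b[11] = 19; b[12] = 1; b[13] = 9; b[14] = 8; b[15] = 11; b[16] = 2; b[17] = 6; b[18] = 17; b[19] = 7; b[20] = 14; b[21] = 16; b[22] = 10.
Since b[22] = b[0] = 10, the sequence is periodic with period 22.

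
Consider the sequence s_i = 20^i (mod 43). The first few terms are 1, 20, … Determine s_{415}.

Listing terms: s_0 = 1, s_1 = 20, s_2 = 13, s_3 = 2, s_4 = 40, s_5 = 26, s_6 = 4, s_7 = 37, s_8 = 9, s_9 = 8, s_{10} = 31, s_{11} = 18, s_{12} = 16, s_{13} = 19, s_{14} = 36, s_{15} = 32, s_{16} = 38, s_{17} = 29, s_{18} = 21, s_{19} = 33, s_{20} = 15, s_{21} = 42, s_{22} = 23, s_{23} = 30, s_{24} = 41, s_{25} = 3, s_{26} = 17, s_{27} = 39, s_{28} = 6, s_{29} = 34, s_{30} = 35, s_{31} = 12, s_{32} = 25, s_{33} = 27, s_{34} = 24, s_{35} = 7, s_{36} = 11, s_{37} = 5, s_{38} = 14, s_{39} = 22, s_{40} = 10, s_{41} = 28, s_{42} = 1.
Since s_{42} = s_0 = 1, the sequence is periodic with period 42.
So s_{415} = s_{0 + ((415-0) mod 42)} = s_{37} = 5.

5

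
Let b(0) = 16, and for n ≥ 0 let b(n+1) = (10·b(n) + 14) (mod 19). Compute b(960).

10

Listing terms: b(0) = 16; b(1) = 3; b(2) = 6; b(3) = 17; b(4) = 13; b(5) = 11; b(6) = 10; b(7) = 0; b(8) = 14; b(9) = 2; b(10) = 15; b(11) = 12; b(12) = 1; b(13) = 5; b(14) = 7; b(15) = 8; b(16) = 18; b(17) = 4; b(18) = 16.
The sequence repeats with period 18.
(960 - 0) mod 18 = 6, so b(960) = b(6) = 10.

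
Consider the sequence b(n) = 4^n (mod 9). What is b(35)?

7

Listing terms: b(1) = 4, b(2) = 7, b(3) = 1, b(4) = 4.
Since b(4) = b(1) = 4, the sequence is periodic with period 3.
(35 - 1) mod 3 = 1, so b(35) = b(2) = 7.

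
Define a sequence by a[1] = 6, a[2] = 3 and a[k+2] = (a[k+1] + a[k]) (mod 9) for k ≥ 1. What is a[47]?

Computing terms: a[1] = 6, a[2] = 3, a[3] = 0, a[4] = 3, a[5] = 3, a[6] = 6, a[7] = 0, a[8] = 6, a[9] = 6, a[10] = 3.
The sequence repeats with period 8.
So a[47] = a[1 + ((47-1) mod 8)] = a[7] = 0.

0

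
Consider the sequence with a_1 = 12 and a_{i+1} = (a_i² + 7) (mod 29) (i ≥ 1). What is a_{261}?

6

a_1 = 12; a_2 = 6; a_3 = 14; a_4 = 0; a_5 = 7; a_6 = 27; a_7 = 11; a_8 = 12.
The sequence repeats with period 7.
So a_{261} = a_{1 + ((261-1) mod 7)} = a_2 = 6.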